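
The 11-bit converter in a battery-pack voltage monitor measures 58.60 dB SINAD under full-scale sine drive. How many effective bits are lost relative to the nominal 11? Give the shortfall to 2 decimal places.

N_eff = (58.60 − 1.76)/6.02 = 9.4419 bits.
Shortfall = 11 − 9.4419 = 1.5581 bits.

1.56 bits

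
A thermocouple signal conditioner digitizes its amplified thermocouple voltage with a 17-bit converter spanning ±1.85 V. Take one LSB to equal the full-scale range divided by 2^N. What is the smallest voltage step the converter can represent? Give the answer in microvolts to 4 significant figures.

The full-scale span is 1.85 − (-1.85) = 3.7 V.
Number of codes = 2^17 = 131072.
One LSB is 3.7 V / 131072 = 28.23 µV.

28.23 µV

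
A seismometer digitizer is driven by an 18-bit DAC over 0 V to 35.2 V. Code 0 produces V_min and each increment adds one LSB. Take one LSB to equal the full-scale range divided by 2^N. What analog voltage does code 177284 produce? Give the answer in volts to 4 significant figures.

V_FS = 35.2 V. LSB = 35.2 V / 2^18.
V_out = V_min + code × LSB = 0 V + 177284 × 35.2 V / 262144
      = 0 V + 23.8052 V = 23.8052 V.

23.81 V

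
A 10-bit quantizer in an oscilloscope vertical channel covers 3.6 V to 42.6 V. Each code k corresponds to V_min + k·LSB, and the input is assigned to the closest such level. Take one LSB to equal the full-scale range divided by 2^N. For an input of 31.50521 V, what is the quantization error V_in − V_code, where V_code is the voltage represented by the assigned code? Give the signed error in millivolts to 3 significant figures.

The full-scale span is 42.6 − (3.6) = 39 V. LSB = 39 V / 2^10 ≈ 38.09 mV.
(V_in − V_min)/LSB = (31.50521 − (3.6)) × 1024/39 = 732.6906 → nearest code k = 733.
Reconstructed level: 3.6 + 733 × 39/1024 V = 31.51699219 V.
e = 31.50521 − (31.51699219) = −11.8 mV.

−11.8 mV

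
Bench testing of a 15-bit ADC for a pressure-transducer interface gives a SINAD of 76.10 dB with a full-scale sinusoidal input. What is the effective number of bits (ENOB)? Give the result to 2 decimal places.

Inverting SNR = 6.02 N + 1.76: N_eff = (76.10 − 1.76)/6.02 = 12.3488.

12.35 bits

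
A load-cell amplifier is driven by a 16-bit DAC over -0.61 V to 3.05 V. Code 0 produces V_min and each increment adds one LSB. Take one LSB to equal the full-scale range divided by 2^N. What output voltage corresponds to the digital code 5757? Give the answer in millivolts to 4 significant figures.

-288.5 mV

Full-scale range = 3.05 V − (-0.61 V) = 3.66 V. LSB = 3.66 V / 2^16.
V_out = -0.61 + 5757 × (3.66/65536) V
      = -0.61 V + 0.321512 V = -0.288488 V.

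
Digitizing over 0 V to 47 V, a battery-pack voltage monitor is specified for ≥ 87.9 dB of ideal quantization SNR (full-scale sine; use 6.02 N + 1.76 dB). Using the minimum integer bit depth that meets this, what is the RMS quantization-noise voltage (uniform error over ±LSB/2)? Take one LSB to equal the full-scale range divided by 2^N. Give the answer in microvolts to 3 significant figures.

414 µV

V_FS = 47 V.
Required N = ⌈(87.9 − 1.76)/6.02⌉ = ⌈14.309⌉ = 15.
LSB = 47 V ÷ 2^15 = 47/32768 V = 1.4343 mV.
RMS noise = LSB/√12 = 414 µV.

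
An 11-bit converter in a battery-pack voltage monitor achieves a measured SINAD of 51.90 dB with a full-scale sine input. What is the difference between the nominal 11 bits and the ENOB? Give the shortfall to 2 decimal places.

2.67 bits

N_eff = (51.90 − 1.76)/6.02 = 8.3289 bits.
11 − 8.3289 = 2.67 bits below nominal.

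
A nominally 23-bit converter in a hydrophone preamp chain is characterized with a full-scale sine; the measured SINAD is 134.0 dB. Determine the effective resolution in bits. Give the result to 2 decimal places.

Inverting SNR = 6.02 N + 1.76: N_eff = (134.0 − 1.76)/6.02 = 21.9668.

21.97 bits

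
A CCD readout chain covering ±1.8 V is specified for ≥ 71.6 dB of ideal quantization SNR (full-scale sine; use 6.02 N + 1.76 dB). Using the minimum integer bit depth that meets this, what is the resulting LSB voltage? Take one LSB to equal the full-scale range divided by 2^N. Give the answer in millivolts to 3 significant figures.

Range = 1.8 − (-1.8) = 3.6 V.
6.02 N + 1.76 ≥ 71.6 gives N ≥ 11.601, so the minimum integer is 12.
LSB = 3.6 V ÷ 2^12 = 3.6/4096 V = 0.879 mV.

0.879 mV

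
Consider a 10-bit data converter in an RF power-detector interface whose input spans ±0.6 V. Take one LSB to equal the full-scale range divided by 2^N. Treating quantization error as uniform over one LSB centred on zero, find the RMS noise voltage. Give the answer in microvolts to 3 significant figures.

338 µV

The full-scale span is 0.6 − (-0.6) = 1.2 V.
LSB = 1.2 V ÷ 2^10 = 1.2/1024 V = 1.1719 mV.
V_rms = LSB/√12 = 1.1719 mV / √12 = 338 µV.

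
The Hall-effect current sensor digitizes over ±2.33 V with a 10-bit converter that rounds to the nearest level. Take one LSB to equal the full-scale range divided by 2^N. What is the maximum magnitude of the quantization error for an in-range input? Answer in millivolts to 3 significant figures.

The full-scale span is 2.33 − (-2.33) = 4.66 V.
LSB = 4.66 V / 2^10 = 4.5508 mV.
Worst-case error for round-to-nearest is half an LSB: 2.28 mV.

2.28 mV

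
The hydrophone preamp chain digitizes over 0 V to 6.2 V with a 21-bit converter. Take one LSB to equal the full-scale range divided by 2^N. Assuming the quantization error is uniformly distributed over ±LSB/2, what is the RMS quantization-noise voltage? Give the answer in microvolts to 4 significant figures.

0.8534 µV

Span = 6.2 V.
Step size = 6.2/2097152 V = 2.95639 µV.
RMS of a uniform error over width LSB is LSB/√12 = 0.8534 µV.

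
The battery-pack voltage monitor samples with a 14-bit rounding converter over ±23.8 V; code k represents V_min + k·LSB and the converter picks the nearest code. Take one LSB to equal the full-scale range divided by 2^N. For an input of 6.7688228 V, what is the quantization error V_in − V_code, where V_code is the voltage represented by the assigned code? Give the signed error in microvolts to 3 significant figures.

Full-scale range = 23.8 V − (-23.8 V) = 47.6 V. LSB = 47.6 V / 2^14 ≈ 2.905 mV.
(V_in − V_min)/LSB = (6.7688228 − (-23.8)) × 16384/47.6 = 10521.8402 → nearest code k = 10522.
V_code = V_min + k × range/2^14 = -23.8 + 10522 × 47.6/16384 = 6.7692871094 V.
Error = V_in − V_code = 6.7688228 − (6.7692871094) = −464 µV.

−464 µV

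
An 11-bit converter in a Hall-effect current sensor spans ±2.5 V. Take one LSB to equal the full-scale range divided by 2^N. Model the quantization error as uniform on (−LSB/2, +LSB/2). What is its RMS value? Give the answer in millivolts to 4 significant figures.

The full-scale span is 2.5 − (-2.5) = 5 V.
LSB = 5 V / 2^11 = 2.44141 mV.
RMS of a uniform error over width LSB is LSB/√12 = 0.7048 mV.

0.7048 mV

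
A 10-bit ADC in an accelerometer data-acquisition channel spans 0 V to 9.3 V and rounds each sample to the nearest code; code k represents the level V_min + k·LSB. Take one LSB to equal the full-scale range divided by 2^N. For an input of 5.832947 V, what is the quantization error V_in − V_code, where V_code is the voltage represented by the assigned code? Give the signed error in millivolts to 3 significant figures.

Range is 9.3 V. LSB = 9.3 V / 2^10 ≈ 9.082 mV.
Position in LSBs: (5.832947 − (0)) × 1024/9.3 = 642.2514; rounding gives k = 642.
Reconstructed level: 0 + 642 × 9.3/1024 V = 5.830664063 V.
Error = V_in − V_code = 5.832947 − (5.830664063) = +2.28 mV.

+2.28 mV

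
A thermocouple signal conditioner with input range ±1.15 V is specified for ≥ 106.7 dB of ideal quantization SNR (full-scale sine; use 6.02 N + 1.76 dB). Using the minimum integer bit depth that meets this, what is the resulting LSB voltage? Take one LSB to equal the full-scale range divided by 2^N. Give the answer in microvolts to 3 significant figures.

8.77 µV

Full-scale range = 1.15 V − (-1.15 V) = 2.3 V.
Required N = ⌈(106.7 − 1.76)/6.02⌉ = ⌈17.432⌉ = 18.
LSB = 2.3 V ÷ 2^18 = 2.3/262144 V = 8.77 µV.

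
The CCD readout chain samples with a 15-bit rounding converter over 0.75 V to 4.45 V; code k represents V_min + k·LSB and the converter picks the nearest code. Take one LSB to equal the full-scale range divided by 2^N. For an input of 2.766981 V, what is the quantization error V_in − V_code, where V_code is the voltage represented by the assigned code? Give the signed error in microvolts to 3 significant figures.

Range = 4.45 − (0.75) = 3.7 V. LSB = 3.7 V / 2^15 ≈ 112.9 µV.
Position in LSBs: (2.766981 − (0.75)) × 32768/3.7 = 17862.8198; rounding gives k = 17863.
Reconstructed level: 0.75 + 17863 × 3.7/32768 V = 2.7670013428 V.
e = 2.766981 − (2.7670013428) = −20.3 µV.

−20.3 µV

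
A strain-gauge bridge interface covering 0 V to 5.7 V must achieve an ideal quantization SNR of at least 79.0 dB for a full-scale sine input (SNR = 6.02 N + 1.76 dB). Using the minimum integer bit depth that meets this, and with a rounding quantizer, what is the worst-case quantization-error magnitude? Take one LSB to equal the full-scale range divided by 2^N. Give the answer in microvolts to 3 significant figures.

Span = 5.7 V.
Required N = ⌈(79.0 − 1.76)/6.02⌉ = ⌈12.831⌉ = 13.
One LSB is 5.7 V / 8192 = 0.69580 mV.
Half an LSB is 348 µV.

348 µV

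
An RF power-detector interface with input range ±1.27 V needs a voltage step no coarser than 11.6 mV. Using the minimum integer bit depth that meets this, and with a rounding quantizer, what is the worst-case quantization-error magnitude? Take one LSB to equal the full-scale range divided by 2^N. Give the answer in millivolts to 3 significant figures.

Full-scale range = 1.27 V − (-1.27 V) = 2.54 V.
Required number of levels: 2.54/11.6 mV = 218.97; smallest N with 2^N ≥ that is 8.
Step size = 2.54/256 V = 9.9219 mV.
Half an LSB is 4.96 mV.

4.96 mV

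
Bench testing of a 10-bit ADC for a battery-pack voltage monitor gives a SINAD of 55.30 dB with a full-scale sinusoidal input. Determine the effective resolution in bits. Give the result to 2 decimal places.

(55.30 − 1.76) / 6.02 = 53.54/6.02 = 8.8937 effective bits.

8.89 bits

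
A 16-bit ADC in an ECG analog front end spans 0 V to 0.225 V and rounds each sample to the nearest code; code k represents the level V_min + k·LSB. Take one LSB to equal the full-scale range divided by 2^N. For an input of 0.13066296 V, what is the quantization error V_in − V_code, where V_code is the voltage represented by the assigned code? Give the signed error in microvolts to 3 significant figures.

V_FS = 0.225 V. LSB = 0.225 V / 2^16 ≈ 3.433 µV.
(0.13066296 − (0)) / LSB = 0.13066296 × 65536/0.225 = 38058.3455. Nearest integer: k = 38058.
V_code = V_min + k × range/2^16 = 0 + 38058 × 0.225/65536 = 0.13066177368 V.
V_in − V_code = 0.13066296 − (0.13066177368) = +1.19 µV.

+1.19 µV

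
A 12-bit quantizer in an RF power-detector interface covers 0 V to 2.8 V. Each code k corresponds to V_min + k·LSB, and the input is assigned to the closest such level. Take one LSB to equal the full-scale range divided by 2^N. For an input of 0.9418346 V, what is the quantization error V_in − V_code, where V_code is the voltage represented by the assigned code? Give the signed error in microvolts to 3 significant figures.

V_FS = 2.8 V. LSB = 2.8 V / 2^12 ≈ 0.6836 mV.
(0.9418346 − (0)) / LSB = 0.9418346 × 4096/2.8 = 1377.7695. Nearest integer: k = 1378.
V_code = V_min + k × range/2^12 = 0 + 1378 × 2.8/4096 = 0.9419921875 V.
Error = V_in − V_code = 0.9418346 − (0.9419921875) = −158 µV.

−158 µV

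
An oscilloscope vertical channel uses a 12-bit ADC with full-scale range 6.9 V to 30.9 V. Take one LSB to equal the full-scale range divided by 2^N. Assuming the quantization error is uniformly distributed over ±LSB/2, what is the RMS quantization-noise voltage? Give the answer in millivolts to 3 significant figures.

Range = 30.9 − (6.9) = 24 V.
LSB = 24 V ÷ 2^12 = 24/4096 V = 5.8594 mV.
σ_q = LSB/√12 = 5.8594 mV/3.4641 = 1.69 mV.

1.69 mV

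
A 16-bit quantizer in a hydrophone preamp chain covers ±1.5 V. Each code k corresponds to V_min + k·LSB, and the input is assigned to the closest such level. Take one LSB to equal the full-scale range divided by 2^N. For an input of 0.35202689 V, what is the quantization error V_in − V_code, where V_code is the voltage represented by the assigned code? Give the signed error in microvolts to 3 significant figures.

+6.63 µV

The full-scale span is 1.5 − (-1.5) = 3 V. LSB = 3 V / 2^16 ≈ 45.78 µV.
Position in LSBs: (0.35202689 − (-1.5)) × 65536/3 = 40458.1448; rounding gives k = 40458.
Reconstructed level: -1.5 + 40458 × 3/65536 V = 0.35202026367 V.
Error = V_in − V_code = 0.35202689 − (0.35202026367) = +6.63 µV.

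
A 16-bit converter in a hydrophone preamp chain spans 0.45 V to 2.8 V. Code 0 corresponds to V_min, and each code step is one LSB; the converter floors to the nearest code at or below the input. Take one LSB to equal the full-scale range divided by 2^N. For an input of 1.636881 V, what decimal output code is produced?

Range = 2.8 − (0.45) = 2.35 V. LSB = 2.35 V / 2^16 ≈ 35.86 µV.
V_in − V_min = 1.636881 − (0.45) = 1.186881 V.
Divide by LSB: 1.186881 × 65536/2.35 = 33099.3333.
Truncating gives code 33099.

33099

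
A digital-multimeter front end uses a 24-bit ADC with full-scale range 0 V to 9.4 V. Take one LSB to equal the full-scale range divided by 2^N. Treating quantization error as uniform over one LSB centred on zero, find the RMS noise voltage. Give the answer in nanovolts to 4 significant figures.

161.7 nV

Span = 9.4 V.
LSB = 9.4 V / 2^24 = 0.560284 µV.
For a uniform distribution on [−LSB/2, +LSB/2], V_rms = LSB/√12 = 0.560284 µV/3.4641 = 161.7 nV.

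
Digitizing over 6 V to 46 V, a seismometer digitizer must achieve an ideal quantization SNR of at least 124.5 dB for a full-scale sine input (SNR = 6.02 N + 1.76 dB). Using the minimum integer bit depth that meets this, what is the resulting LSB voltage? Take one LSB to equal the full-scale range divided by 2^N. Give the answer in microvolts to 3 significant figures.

The full-scale span is 46 − (6) = 40 V.
Solving 6.02 N ≥ 124.5 − 1.76: N ≥ 20.389. Round up → N = 21.
Step size = 40/2097152 V = 19.1 µV.

19.1 µV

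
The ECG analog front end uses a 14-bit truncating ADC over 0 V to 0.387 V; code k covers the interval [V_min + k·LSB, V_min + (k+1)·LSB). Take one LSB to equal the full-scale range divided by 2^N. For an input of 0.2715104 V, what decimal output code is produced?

11494

V_FS = 0.387 V. LSB = 0.387 V / 2^14 ≈ 23.62 µV.
code = ⌊(V_in − V_min)/LSB⌋ = ⌊(V_in − V_min) × 2^14 / range⌋
     = ⌊(0.2715104 − (0)) × 16384 / 0.387⌋ = ⌊0.2715104 × 16384/0.387⌋
     = ⌊11494.642⌋ = 11494.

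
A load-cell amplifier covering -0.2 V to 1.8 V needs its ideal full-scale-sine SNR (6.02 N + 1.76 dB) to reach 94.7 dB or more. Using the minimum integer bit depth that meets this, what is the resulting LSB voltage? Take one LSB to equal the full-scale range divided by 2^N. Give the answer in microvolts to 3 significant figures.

Range = 1.8 − (-0.2) = 2 V.
Required N = ⌈(94.7 − 1.76)/6.02⌉ = ⌈15.439⌉ = 16.
Step size = 2/65536 V = 30.5 µV.

30.5 µV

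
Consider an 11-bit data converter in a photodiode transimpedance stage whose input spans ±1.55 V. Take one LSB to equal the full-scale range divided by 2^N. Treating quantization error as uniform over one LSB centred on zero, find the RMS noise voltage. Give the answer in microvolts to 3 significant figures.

437 µV

Span: 1.55 V − (-1.55 V) = 3.1 V.
One LSB is 3.1 V / 2048 = 1.5137 mV.
RMS of a uniform error over width LSB is LSB/√12 = 437 µV.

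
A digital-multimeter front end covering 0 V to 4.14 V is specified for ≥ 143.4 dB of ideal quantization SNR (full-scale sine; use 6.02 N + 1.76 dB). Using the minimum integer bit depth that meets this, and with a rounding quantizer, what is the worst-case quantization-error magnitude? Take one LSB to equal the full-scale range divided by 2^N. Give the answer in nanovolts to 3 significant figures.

Full-scale range = 4.14 V.
6.02 N + 1.76 ≥ 143.4 gives N ≥ 23.528, so the minimum integer is 24.
Step size = 4.14/16777216 V = 246.76 nV.
Half an LSB is 123 nV.

123 nV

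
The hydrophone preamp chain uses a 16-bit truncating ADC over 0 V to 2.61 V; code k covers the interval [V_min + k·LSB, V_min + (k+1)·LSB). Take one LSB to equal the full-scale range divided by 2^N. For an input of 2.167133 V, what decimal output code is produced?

54415

Full-scale range = 2.61 V. LSB = 2.61 V / 2^16 ≈ 39.83 µV.
code = ⌊(V_in − V_min)/LSB⌋ = ⌊(V_in − V_min) × 2^16 / range⌋
     = ⌊(2.167133 − (0)) × 65536 / 2.61⌋ = ⌊2.167133 × 65536/2.61⌋
     = ⌊54415.796⌋ = 54415.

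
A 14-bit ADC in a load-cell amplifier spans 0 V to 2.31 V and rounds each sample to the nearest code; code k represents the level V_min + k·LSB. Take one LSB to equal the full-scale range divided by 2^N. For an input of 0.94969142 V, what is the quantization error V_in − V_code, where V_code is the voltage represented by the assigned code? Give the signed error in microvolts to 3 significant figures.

Range is 2.31 V. LSB = 2.31 V / 2^14 ≈ 141.0 µV.
(V_in − V_min)/LSB = (0.94969142 − (0)) × 16384/2.31 = 6735.8200 → nearest code k = 6736.
V_code = V_min + k × range/2^14 = 0 + 6736 × 2.31/16384 = 0.94971679688 V.
e = 0.94969142 − (0.94971679688) = −25.4 µV.

−25.4 µV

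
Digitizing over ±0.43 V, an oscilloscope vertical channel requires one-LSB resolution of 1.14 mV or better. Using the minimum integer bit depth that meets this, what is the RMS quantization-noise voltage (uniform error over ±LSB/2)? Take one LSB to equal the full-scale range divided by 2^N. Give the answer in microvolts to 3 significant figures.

Span: 0.43 V − (-0.43 V) = 0.86 V.
Need 2^N ≥ 0.86 V / 1.14 mV = 754.4 → N_min = 10.
LSB = 0.86 V ÷ 2^10 = 0.86/1024 V = 0.83984 mV.
RMS noise = LSB/√12 = 242 µV.

242 µV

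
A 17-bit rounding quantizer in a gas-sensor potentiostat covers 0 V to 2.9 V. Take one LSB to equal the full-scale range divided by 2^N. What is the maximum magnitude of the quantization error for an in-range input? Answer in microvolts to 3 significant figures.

Span = 2.9 V.
LSB = 2.9 V / 2^17 = 22.125 µV.
A rounding quantizer has |error| ≤ LSB/2 = 11.1 µV.

11.1 µV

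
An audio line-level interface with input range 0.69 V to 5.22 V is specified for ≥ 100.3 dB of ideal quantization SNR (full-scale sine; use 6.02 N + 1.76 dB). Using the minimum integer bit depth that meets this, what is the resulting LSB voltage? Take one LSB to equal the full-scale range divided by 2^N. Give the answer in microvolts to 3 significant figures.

34.6 µV

Full-scale range = 5.22 V − (0.69 V) = 4.53 V.
N ≥ (100.3 − 1.76)/6.02 = 16.369 → N_min = 17.
LSB = 4.53 V / 2^17 = 34.6 µV.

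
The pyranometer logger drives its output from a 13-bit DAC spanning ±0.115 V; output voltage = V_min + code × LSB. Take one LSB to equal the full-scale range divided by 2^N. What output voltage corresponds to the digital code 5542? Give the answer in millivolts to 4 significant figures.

Range = 0.115 − (-0.115) = 0.23 V. LSB = 0.23 V / 2^13.
V_out = -0.115 + 5542 × (0.23/8192) V
      = -0.115 + 0.155598 = 0.0405981 V.

40.60 mV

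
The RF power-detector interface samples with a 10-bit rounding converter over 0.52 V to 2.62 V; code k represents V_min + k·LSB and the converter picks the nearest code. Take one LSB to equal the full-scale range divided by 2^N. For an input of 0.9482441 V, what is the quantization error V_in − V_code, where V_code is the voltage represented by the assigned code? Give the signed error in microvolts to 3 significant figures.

The full-scale span is 2.62 − (0.52) = 2.1 V. LSB = 2.1 V / 2^10 ≈ 2.051 mV.
Position in LSBs: (0.9482441 − (0.52)) × 1024/2.1 = 208.8200; rounding gives k = 209.
V_code = 0.52 + (209/1024) × 2.1 = 0.9486132813 V.
Error = V_in − V_code = 0.9482441 − (0.9486132813) = −369 µV.

−369 µV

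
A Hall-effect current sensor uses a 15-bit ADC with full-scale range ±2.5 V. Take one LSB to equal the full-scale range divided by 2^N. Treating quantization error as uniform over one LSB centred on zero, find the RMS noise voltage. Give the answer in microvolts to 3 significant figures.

Range = 2.5 − (-2.5) = 5 V.
LSB = 5 V / 2^15 = 152.59 µV.
RMS of a uniform error over width LSB is LSB/√12 = 44.0 µV.

44.0 µV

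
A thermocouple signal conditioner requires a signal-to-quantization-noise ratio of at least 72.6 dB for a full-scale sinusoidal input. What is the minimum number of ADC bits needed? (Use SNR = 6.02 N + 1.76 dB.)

6.02 N + 1.76 ≥ 72.6 gives N ≥ 11.767, so the minimum integer is 12.

12 bits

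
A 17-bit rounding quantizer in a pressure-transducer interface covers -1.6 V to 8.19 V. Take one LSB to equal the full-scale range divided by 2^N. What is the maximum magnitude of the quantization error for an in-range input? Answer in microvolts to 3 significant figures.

37.3 µV

The full-scale span is 8.19 − (-1.6) = 9.79 V.
LSB = 9.79 V ÷ 2^17 = 9.79/131072 V = 74.692 µV.
Worst-case error for round-to-nearest is half an LSB: 37.3 µV.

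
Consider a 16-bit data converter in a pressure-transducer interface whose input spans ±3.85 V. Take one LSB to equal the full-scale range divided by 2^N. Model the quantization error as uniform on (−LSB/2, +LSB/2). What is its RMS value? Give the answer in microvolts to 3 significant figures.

Span: 3.85 V − (-3.85 V) = 7.7 V.
LSB = 7.7 V / 2^16 = 117.49 µV.
V_rms = LSB/√12 = 117.49 µV / √12 = 33.9 µV.

33.9 µV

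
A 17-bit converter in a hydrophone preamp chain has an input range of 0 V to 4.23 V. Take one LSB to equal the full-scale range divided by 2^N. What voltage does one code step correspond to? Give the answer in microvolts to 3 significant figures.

32.3 µV

Range is 4.23 V.
Number of codes = 2^17 = 131072.
LSB = 4.23 V / 2^17 = 32.3 µV.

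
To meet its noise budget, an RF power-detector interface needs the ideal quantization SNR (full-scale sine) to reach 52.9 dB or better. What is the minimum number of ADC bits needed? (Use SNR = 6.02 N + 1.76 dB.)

6.02 N + 1.76 ≥ 52.9 gives N ≥ 8.495, so the minimum integer is 9.

9 bits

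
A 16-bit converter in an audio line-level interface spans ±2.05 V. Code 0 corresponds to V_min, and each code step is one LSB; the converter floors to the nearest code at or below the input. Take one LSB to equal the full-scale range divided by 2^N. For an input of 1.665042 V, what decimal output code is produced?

59382

The full-scale span is 2.05 − (-2.05) = 4.1 V. LSB = 4.1 V / 2^16 ≈ 62.56 µV.
V_in − V_min = 1.665042 − (-2.05) = 3.715042 V.
Divide by LSB: 3.715042 × 65536/4.1 = 59382.6811.
Truncating gives code 59382.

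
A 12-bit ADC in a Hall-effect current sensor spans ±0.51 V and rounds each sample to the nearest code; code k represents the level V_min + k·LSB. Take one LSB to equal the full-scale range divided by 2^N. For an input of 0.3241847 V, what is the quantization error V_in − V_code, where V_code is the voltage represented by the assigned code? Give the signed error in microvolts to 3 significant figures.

Range = 0.51 − (-0.51) = 1.02 V. LSB = 1.02 V / 2^12 ≈ 249.0 µV.
(0.3241847 − (-0.51)) / LSB = 0.8341847 × 4096/1.02 = 3349.8241. Nearest integer: k = 3350.
Reconstructed level: -0.51 + 3350 × 1.02/4096 V = 0.3242285156 V.
V_in − V_code = 0.3241847 − (0.3242285156) = −43.8 µV.

−43.8 µV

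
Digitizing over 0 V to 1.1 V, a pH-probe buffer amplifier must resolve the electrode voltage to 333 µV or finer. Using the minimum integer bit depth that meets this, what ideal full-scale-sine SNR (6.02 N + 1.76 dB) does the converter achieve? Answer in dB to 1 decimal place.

74.0 dB

Full-scale range = 1.1 V.
1.1 V / 333 µV = 3303. Since 2^11 = 2048 and 2^12 = 4096, N = 12.
Ideal SNR at N = 12: 6.02·12 + 1.76 = 74.0 dB.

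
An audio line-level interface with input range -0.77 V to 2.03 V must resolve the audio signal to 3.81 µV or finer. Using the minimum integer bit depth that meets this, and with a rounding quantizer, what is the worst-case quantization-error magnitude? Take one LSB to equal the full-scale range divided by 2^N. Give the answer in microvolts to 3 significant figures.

Span: 2.03 V − (-0.77 V) = 2.8 V.
Need 2^N ≥ 2.8 V / 3.81 µV = 734900 → N_min = 20.
LSB = 2.8 V ÷ 2^20 = 2.8/1048576 V = 2.6703 µV.
Max error for round-to-nearest is LSB/2 = 1.34 µV.

1.34 µV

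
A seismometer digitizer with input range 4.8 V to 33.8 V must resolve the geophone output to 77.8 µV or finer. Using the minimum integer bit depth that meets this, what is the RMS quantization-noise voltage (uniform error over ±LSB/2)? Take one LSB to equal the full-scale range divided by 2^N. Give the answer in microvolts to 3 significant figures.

Range = 33.8 − (4.8) = 29 V.
Required number of levels: 29/77.8 µV = 372750; smallest N with 2^N ≥ that is 19.
One LSB is 29 V / 524288 = 55.313 µV.
V_rms = LSB/√12 = 16.0 µV.

16.0 µV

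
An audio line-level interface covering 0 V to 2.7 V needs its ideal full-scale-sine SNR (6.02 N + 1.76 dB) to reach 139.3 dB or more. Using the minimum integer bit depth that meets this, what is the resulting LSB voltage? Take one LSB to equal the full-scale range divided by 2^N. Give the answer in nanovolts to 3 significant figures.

Span = 2.7 V.
Solving 6.02 N ≥ 139.3 − 1.76: N ≥ 22.847. Round up → N = 23.
LSB = 2.7 V ÷ 2^23 = 2.7/8388608 V = 322 nV.

322 nV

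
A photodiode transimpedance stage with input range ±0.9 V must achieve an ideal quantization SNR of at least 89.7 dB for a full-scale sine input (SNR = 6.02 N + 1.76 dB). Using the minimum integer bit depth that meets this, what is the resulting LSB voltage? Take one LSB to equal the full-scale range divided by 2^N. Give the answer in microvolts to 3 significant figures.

54.9 µV

Span: 0.9 V − (-0.9 V) = 1.8 V.
Solving 6.02 N ≥ 89.7 − 1.76: N ≥ 14.608. Round up → N = 15.
LSB = 1.8 V / 2^15 = 54.9 µV.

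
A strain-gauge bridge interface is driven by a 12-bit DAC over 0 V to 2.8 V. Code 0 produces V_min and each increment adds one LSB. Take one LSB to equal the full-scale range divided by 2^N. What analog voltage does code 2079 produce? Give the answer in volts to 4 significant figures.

Span = 2.8 V. LSB = 2.8 V / 2^12.
V_out = V_min + code × LSB = 0 V + 2079 × 2.8 V / 4096
      = 0 V + 1.42119 V = 1.42119 V.

1.421 V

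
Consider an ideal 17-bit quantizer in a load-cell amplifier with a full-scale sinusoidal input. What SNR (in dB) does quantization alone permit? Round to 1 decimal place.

SNR = 6.02·17 + 1.76 = 104.10 dB.

104.1 dB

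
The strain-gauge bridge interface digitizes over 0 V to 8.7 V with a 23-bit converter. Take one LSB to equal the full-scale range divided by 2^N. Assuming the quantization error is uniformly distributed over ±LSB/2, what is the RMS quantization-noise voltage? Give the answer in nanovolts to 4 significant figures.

Range is 8.7 V.
LSB = 8.7 V / 2^23 = 1.03712 µV.
σ_q = LSB/√12 = 1.03712 µV/3.4641 = 299.4 nV.

299.4 nV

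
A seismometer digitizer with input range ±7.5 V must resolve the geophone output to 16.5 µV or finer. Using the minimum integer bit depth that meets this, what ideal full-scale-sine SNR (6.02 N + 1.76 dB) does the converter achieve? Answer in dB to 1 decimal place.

122.2 dB

Span: 7.5 V − (-7.5 V) = 15 V.
Required number of levels: 15/16.5 µV = 909090; smallest N with 2^N ≥ that is 20.
Ideal SNR at N = 20: 6.02·20 + 1.76 = 122.2 dB.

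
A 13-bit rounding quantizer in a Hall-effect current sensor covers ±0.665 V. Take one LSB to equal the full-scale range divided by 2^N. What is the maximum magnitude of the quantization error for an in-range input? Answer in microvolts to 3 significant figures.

Range = 0.665 − (-0.665) = 1.33 V.
LSB = 1.33 V / 2^13 = 162.35 µV.
A rounding quantizer has |error| ≤ LSB/2 = 81.2 µV.

81.2 µV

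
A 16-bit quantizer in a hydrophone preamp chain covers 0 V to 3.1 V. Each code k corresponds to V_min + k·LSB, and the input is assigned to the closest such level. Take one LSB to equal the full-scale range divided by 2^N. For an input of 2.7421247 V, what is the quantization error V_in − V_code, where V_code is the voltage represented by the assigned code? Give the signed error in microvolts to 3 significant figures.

+13.5 µV

Range is 3.1 V. LSB = 3.1 V / 2^16 ≈ 47.30 µV.
(2.7421247 − (0)) / LSB = 2.7421247 × 65536/3.1 = 57970.2853. Nearest integer: k = 57970.
Reconstructed level: 0 + 57970 × 3.1/65536 V = 2.7421112061 V.
Error = V_in − V_code = 2.7421247 − (2.7421112061) = +13.5 µV.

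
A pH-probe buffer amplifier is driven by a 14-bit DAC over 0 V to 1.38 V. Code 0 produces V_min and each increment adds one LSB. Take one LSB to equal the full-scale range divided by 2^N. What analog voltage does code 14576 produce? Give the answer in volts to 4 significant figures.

1.228 V

Span = 1.38 V. LSB = 1.38 V / 2^14.
V_out = V_min + code × LSB = 0 V + 14576 × 1.38 V / 16384
      = 0 + 1.22771 = 1.22771 V.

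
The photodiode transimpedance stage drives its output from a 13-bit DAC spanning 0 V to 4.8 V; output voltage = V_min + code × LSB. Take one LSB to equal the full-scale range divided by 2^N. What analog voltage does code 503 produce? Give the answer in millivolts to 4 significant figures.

294.7 mV

Range is 4.8 V. LSB = 4.8 V / 2^13.
V_out = 0 + 503 × (4.8/8192) V
      = 0 V + 0.294727 V = 0.294727 V.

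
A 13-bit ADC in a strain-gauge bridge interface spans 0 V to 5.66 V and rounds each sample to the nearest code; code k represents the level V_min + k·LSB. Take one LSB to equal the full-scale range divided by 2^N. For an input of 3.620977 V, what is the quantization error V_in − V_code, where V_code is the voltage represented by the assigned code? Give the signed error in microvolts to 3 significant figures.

−124 µV

V_FS = 5.66 V. LSB = 5.66 V / 2^13 ≈ 0.6909 mV.
(V_in − V_min)/LSB = (3.620977 − (0)) × 8192/5.66 = 5240.8204 → nearest code k = 5241.
V_code = V_min + k × range/2^13 = 0 + 5241 × 5.66/8192 = 3.621101074 V.
Error = V_in − V_code = 3.620977 − (3.621101074) = −124 µV.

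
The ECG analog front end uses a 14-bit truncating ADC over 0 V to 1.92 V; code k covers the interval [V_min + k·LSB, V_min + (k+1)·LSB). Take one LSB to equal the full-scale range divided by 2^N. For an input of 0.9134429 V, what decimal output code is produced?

Full-scale range = 1.92 V. LSB = 1.92 V / 2^14 ≈ 117.2 µV.
V_in − V_min = 0.9134429 − (0) = 0.9134429 V.
Divide by LSB: 0.9134429 × 16384/1.92 = 7794.7127.
Truncating gives code 7794.

7794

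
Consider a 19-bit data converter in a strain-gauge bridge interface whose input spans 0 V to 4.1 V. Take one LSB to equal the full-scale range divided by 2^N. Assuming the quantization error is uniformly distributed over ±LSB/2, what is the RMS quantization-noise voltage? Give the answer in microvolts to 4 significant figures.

2.257 µV

Full-scale range = 4.1 V.
Step size = 4.1/524288 V = 7.82013 µV.
For a uniform distribution on [−LSB/2, +LSB/2], V_rms = LSB/√12 = 7.82013 µV/3.4641 = 2.257 µV.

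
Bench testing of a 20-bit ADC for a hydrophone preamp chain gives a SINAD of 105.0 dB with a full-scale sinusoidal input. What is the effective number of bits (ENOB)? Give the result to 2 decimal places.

17.15 bits

(105.0 − 1.76) / 6.02 = 103.24/6.02 = 17.1495 effective bits.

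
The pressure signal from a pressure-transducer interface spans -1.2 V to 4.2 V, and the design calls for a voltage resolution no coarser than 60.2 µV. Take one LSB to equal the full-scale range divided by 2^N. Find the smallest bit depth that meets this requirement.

17 bits

Span: 4.2 V − (-1.2 V) = 5.4 V.
Need 2^N ≥ 5.4 V / 60.2 µV = 89700 → N_min = 17.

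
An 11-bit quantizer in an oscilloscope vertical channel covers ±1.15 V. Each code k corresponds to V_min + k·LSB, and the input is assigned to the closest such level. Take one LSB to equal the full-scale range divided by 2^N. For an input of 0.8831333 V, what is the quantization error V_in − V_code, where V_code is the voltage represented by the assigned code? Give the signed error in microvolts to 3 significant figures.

+418 µV

The full-scale span is 1.15 − (-1.15) = 2.3 V. LSB = 2.3 V / 2^11 ≈ 1.123 mV.
Position in LSBs: (0.8831333 − (-1.15)) × 2048/2.3 = 1810.3726; rounding gives k = 1810.
Reconstructed level: -1.15 + 1810 × 2.3/2048 V = 0.8827148438 V.
e = 0.8831333 − (0.8827148438) = +418 µV.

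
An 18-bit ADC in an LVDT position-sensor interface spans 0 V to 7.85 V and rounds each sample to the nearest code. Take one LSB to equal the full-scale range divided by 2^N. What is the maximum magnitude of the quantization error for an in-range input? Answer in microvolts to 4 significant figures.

14.97 µV

V_FS = 7.85 V.
Step size = 7.85/262144 V = 29.9454 µV.
Worst-case error for round-to-nearest is half an LSB: 14.97 µV.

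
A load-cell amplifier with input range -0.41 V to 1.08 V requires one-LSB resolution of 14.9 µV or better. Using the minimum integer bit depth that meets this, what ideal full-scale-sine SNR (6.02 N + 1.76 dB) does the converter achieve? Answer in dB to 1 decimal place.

104.1 dB

Range = 1.08 − (-0.41) = 1.49 V.
Need 2^N ≥ 1.49 V / 14.9 µV = 100000 → N_min = 17.
6.02(17) + 1.76 = 104.10 dB.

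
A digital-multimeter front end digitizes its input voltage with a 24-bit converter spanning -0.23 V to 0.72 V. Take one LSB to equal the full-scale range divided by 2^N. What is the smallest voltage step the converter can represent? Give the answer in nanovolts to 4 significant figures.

56.62 nV

Range = 0.72 − (-0.23) = 0.95 V.
There are 2^24 = 16777216 steps.
One LSB is 0.95 V / 16777216 = 56.62 nV.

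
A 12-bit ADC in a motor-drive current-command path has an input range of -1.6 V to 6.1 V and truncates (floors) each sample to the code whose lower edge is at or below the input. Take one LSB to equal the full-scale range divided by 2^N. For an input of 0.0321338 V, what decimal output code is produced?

Full-scale range = 6.1 V − (-1.6 V) = 7.7 V. LSB = 7.7 V / 2^12 ≈ 1.880 mV.
(V_in − V_min) × 2^12/range = (0.0321338 − (-1.6)) × 4096/7.7 = 868.210.
Floor → code = 868.

868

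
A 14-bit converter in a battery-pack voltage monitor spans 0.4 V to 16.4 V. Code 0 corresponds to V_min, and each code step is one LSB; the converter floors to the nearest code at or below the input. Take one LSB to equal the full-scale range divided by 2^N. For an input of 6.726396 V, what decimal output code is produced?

Full-scale range = 16.4 V − (0.4 V) = 16 V. LSB = 16 V / 2^14 ≈ 0.9766 mV.
code = ⌊(V_in − V_min)/LSB⌋ = ⌊(V_in − V_min) × 2^14 / range⌋
     = ⌊(6.726396 − (0.4)) × 16384 / 16⌋ = ⌊6.326396 × 16384/16⌋
     = ⌊6478.230⌋ = 6478.

6478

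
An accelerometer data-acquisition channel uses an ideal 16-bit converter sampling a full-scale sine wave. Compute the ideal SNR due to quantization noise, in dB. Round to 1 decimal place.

98.1 dB

Ideal quantization SNR: 6.02 × 16 + 1.76 dB = 98.1 dB.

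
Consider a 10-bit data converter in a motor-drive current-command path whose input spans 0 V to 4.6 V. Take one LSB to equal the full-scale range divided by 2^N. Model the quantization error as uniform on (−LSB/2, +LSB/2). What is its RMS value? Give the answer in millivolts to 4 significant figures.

1.297 mV

Span = 4.6 V.
Step size = 4.6/1024 V = 4.49219 mV.
σ_q = LSB/√12 = 4.49219 mV/3.4641 = 1.297 mV.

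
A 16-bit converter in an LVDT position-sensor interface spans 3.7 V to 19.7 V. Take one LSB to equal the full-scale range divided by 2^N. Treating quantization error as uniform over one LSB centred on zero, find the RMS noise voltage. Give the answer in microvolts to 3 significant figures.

Full-scale range = 19.7 V − (3.7 V) = 16 V.
LSB = 16 V ÷ 2^16 = 16/65536 V = 244.14 µV.
V_rms = LSB/√12 = 244.14 µV / √12 = 70.5 µV.

70.5 µV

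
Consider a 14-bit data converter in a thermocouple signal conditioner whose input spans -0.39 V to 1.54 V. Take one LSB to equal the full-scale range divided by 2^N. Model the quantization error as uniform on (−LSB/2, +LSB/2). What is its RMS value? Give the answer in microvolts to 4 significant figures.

The full-scale span is 1.54 − (-0.39) = 1.93 V.
One LSB is 1.93 V / 16384 = 117.798 µV.
σ_q = LSB/√12 = 117.798 µV/3.4641 = 34.01 µV.

34.01 µV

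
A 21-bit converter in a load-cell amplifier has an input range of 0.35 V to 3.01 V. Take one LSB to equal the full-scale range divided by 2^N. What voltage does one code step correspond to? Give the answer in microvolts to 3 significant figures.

1.27 µV

Full-scale range = 3.01 V − (0.35 V) = 2.66 V.
There are 2^21 = 2097152 steps.
LSB = 2.66 V / 2^21 = 1.27 µV.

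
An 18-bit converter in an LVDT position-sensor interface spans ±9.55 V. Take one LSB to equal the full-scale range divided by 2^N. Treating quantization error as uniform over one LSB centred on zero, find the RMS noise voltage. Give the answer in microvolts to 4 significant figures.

21.03 µV

The full-scale span is 9.55 − (-9.55) = 19.1 V.
LSB = 19.1 V ÷ 2^18 = 19.1/262144 V = 72.8607 µV.
RMS of a uniform error over width LSB is LSB/√12 = 21.03 µV.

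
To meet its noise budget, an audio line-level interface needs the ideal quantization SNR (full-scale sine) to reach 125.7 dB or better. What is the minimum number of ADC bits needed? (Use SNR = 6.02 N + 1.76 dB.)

21 bits

Solving 6.02 N ≥ 125.7 − 1.76: N ≥ 20.588. Round up → N = 21.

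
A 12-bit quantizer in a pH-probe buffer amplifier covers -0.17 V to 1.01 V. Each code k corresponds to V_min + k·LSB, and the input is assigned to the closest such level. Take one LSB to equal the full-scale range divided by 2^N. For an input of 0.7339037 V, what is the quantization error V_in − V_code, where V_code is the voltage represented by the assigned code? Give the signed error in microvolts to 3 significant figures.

−110 µV

Full-scale range = 1.01 V − (-0.17 V) = 1.18 V. LSB = 1.18 V / 2^12 ≈ 288.1 µV.
Position in LSBs: (0.7339037 − (-0.17)) × 4096/1.18 = 3137.6183; rounding gives k = 3138.
V_code = -0.17 + (3138/4096) × 1.18 = 0.7340136719 V.
e = 0.7339037 − (0.7340136719) = −110 µV.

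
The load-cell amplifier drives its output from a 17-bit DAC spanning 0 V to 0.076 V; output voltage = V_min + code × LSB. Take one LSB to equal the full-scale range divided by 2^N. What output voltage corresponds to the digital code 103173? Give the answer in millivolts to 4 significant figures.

Full-scale range = 0.076 V. LSB = 0.076 V / 2^17.
Output = V_min + (103173/131072) × range = 0 + 0.787148 × 0.076 V
      = 0 V + 0.0598232 V = 0.0598232 V.

59.82 mV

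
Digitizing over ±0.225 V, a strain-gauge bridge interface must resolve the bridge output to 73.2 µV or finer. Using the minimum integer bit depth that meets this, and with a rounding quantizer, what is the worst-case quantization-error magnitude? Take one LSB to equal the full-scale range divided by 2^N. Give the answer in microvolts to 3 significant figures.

27.5 µV

The full-scale span is 0.225 − (-0.225) = 0.45 V.
0.45 V / 73.2 µV = 6148. Since 2^12 = 4096 and 2^13 = 8192, N = 13.
One LSB is 0.45 V / 8192 = 54.932 µV.
Half an LSB is 27.5 µV.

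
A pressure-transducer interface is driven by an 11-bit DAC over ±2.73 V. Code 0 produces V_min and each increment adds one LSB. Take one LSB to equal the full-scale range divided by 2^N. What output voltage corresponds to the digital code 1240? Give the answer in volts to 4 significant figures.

0.5759 V

Full-scale range = 2.73 V − (-2.73 V) = 5.46 V. LSB = 5.46 V / 2^11.
V_out = V_min + code × LSB = -2.73 V + 1240 × 5.46 V / 2048
      = -2.73 + 3.30586 = 0.575859 V.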